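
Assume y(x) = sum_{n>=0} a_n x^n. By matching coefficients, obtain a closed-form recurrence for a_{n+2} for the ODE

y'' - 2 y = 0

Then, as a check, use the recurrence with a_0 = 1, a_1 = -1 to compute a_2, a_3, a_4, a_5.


Substitute y = sum_n a_n x^n into y'' + (const) y = 0.
y''(x) = sum_{n>=0} (n+2)(n+1) a_{n+2} x^n.
The ODE becomes sum_n [(n+2)(n+1) a_{n+2} - 2 a_n] x^n = 0.
Setting each coefficient to zero gives the recurrence:
  (n+2)(n+1) a_{n+2} - 2 a_n = 0,
  a_{n+2} = 2 / ((n+1)(n+2)) a_n.

Check with a_0 = 1, a_1 = -1 (apply the recurrence for n = 0, 1, 2, 3): a_0 = 1, a_1 = -1, a_2 = 1, a_3 = -1/3, a_4 = 1/6, a_5 = -1/30.

a_{n+2} = 2/((n+1)(n+2)) * a_n; check: a_0 = 1, a_1 = -1, a_2 = 1, a_3 = -1/3, a_4 = 1/6, a_5 = -1/30


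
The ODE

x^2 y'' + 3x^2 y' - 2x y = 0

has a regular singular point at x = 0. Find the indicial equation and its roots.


Divide by x^2 to reach normal form y'' + P_1(x) y' + P_2(x) y = 0 with P_1(x) = 3 and P_2(x) = -2/x.
x = 0 is a singular point because the y-coefficient -2/x has a pole at x = 0.
It is a regular singular point because x P_1(x) = p(x) = 3x and x^2 P_2(x) = q(x) = -2x are polynomials, hence analytic at x = 0.
p(0) = 0,  q(0) = 0.
Indicial equation: r(r-1) + p(0) r + q(0) = 0, i.e. r^2 + (p(0) - 1) r + q(0) = 0, i.e. r^2 - 1 r = 0.
Discriminant: (-1)^2 - 4(0) = 1, so r = (1 ± 1)/2.
Solving: r_1 = 1, r_2 = 0.

indicial: r^2 - 1 r = 0; roots r_1 = 1, r_2 = 0


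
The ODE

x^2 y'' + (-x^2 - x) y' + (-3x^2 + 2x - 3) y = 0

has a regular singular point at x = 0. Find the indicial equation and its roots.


Divide by x^2 to reach normal form y'' + P_1(x) y' + P_2(x) y = 0 with P_1(x) = -1 - 1/x and P_2(x) = -3 + 2/x - 3/x^2.
x = 0 is a singular point because the y'-coefficient -1 - 1/x has a pole at x = 0 and the y-coefficient -3 + 2/x - 3/x^2 has a pole at x = 0.
It is a regular singular point because x P_1(x) = p(x) = -x - 1 and x^2 P_2(x) = q(x) = -3x^2 + 2x - 3 are polynomials, hence analytic at x = 0.
p(0) = -1,  q(0) = -3.
Indicial equation: r(r-1) + p(0) r + q(0) = 0, i.e. r^2 + (p(0) - 1) r + q(0) = 0, i.e. r^2 - 2 r - 3 = 0.
Discriminant: (-2)^2 - 4(-3) = 16, so r = (2 ± 4)/2.
Solving: r_1 = 3, r_2 = -1.

indicial: r^2 - 2 r - 3 = 0; roots r_1 = 3, r_2 = -1


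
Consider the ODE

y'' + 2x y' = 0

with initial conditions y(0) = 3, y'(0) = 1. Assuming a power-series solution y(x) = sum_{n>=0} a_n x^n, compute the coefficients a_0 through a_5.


Ansatz: y(x) = sum_{n>=0} a_n x^n, so y'(x) = sum_{n>=1} n a_n x^(n-1) and y''(x) = sum_{n>=2} n(n-1) a_n x^(n-2).
Substitute into P(x) y'' + Q(x) y' + R(x) y = 0 with P(x) = 1, Q(x) = 2x, R(x) = 0, and match powers of x.
Initial conditions: a_0 = 3, a_1 = 1.
Setting the coefficient of each power of x to zero and solving order by order (substituting the coefficients already found):
  x^0: 2 a_2 = 0  ->  a_2 = 0
  x^1: 6 a_3 + 2 a_1 = 0  ->  6 a_3 = -2 a_1 = -2  ->  a_3 = -1/3
  x^2: 12 a_4 + 4 a_2 = 0  ->  12 a_4 = -4 a_2 = 0  ->  a_4 = 0
  x^3: 20 a_5 + 6 a_3 = 0  ->  20 a_5 = -6 a_3 = 2  ->  a_5 = 1/10
Truncated series: y(x) = 3 + x - (1/3) x^3 + (1/10) x^5 + O(x^6).

a_0 = 3; a_1 = 1; a_2 = 0; a_3 = -1/3; a_4 = 0; a_5 = 1/10


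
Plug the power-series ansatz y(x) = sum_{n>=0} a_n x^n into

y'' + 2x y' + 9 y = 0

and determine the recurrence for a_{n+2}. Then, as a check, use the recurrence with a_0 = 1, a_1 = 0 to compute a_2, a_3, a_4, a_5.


Substitute y = sum_n a_n x^n.
y''(x) has coefficient (n+2)(n+1) a_{n+2} at x^n;
2 x y'(x) has coefficient 2 n a_n at x^n (shift);
9 y(x) has coefficient 9 a_n at x^n.
Matching x^n: (n+2)(n+1) a_{n+2} + (2n + 9) a_n = 0.
Thus a_{n+2} = (-2n - 9) / ((n+1)(n+2)) * a_n.

Check with a_0 = 1, a_1 = 0 (apply the recurrence for n = 0, 1, 2, 3): a_0 = 1, a_1 = 0, a_2 = -9/2, a_3 = 0, a_4 = 39/8, a_5 = 0.

a_(n+2) = (-2n - 9) / ((n+1)(n+2)) * a_n; check: a_0 = 1, a_1 = 0, a_2 = -9/2, a_3 = 0, a_4 = 39/8, a_5 = 0


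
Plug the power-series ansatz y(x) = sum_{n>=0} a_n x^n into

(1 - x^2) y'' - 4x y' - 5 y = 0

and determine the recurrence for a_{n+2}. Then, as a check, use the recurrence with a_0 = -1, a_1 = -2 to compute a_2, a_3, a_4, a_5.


Substitute y = sum_n a_n x^n.
(1 - 1 x^2) y'' contributes (n+2)(n+1) a_{n+2} - n(n-1) a_n at x^n.
-4 x y'(x) contributes -4 n a_n at x^n.
-5 y(x) contributes -5 a_n at x^n.
Matching x^n: (n+2)(n+1) a_{n+2} + (-n(n-1) - 4 n - 5) a_n = 0.
Thus a_{n+2} = (n(n-1) + 4 n + 5) / ((n+1)(n+2)) * a_n.

Check with a_0 = -1, a_1 = -2 (apply the recurrence for n = 0, 1, 2, 3): a_0 = -1, a_1 = -2, a_2 = -5/2, a_3 = -3, a_4 = -25/8, a_5 = -69/20.

a_(n+2) = (n(n-1) + 4 n + 5) / ((n+1)(n+2)) * a_n; check: a_0 = -1, a_1 = -2, a_2 = -5/2, a_3 = -3, a_4 = -25/8, a_5 = -69/20


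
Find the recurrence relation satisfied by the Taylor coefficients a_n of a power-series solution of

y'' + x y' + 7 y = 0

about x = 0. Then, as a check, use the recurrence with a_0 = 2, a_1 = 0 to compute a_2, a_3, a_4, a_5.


Substitute y = sum_n a_n x^n.
y''(x) has coefficient (n+2)(n+1) a_{n+2} at x^n;
x y'(x) has coefficient n a_n at x^n (shift);
7 y(x) has coefficient 7 a_n at x^n.
Matching x^n: (n+2)(n+1) a_{n+2} + (n + 7) a_n = 0.
Thus a_{n+2} = (-n - 7) / ((n+1)(n+2)) * a_n.

Check with a_0 = 2, a_1 = 0 (apply the recurrence for n = 0, 1, 2, 3): a_0 = 2, a_1 = 0, a_2 = -7, a_3 = 0, a_4 = 21/4, a_5 = 0.

a_(n+2) = (-n - 7) / ((n+1)(n+2)) * a_n; check: a_0 = 2, a_1 = 0, a_2 = -7, a_3 = 0, a_4 = 21/4, a_5 = 0


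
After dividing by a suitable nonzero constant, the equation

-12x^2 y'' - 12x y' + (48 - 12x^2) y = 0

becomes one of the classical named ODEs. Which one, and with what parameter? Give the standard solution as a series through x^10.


All three coefficients share the factor -12; dividing through by -12 gives  x^2 y'' + x y' + (x^2 - 4) y = 0.
This matches the Bessel equation x^2 y'' + x y' + (x^2 - nu^2) y = 0 with nu^2 = 4, so nu = 2; the solution bounded at x = 0 is J_2(x).
Frobenius at x = 0: indicial roots ±nu; for r = nu the recurrence k(k + 2nu) c_k = -c_{k-2} gives the standard series J_nu(x) = sum_{k>=0} (-1)^k / (k! (k+nu)!) (x/2)^(2k+nu). Evaluate the first 5 terms:
  k = 0: (-1)^0 / (0! * 2! * 2^2) x^2 = 1/(1*2*4) x^2 = (1/8) x^2
  k = 1: (-1)^1 / (1! * 3! * 2^4) x^4 = -1/(1*6*16) x^4 = (-1/96) x^4
  k = 2: (-1)^2 / (2! * 4! * 2^6) x^6 = 1/(2*24*64) x^6 = (1/3072) x^6
  k = 3: (-1)^3 / (3! * 5! * 2^8) x^8 = -1/(6*120*256) x^8 = (-1/184320) x^8
  k = 4: (-1)^4 / (4! * 6! * 2^10) x^10 = 1/(24*720*1024) x^10 = (1/17694720) x^10
Hence J_2(x) = x^10/17694720 - x^8/184320 + x^6/3072 - x^4/96 + x^2/8 + ....

J_2(x); series = x^10/17694720 - x^8/184320 + x^6/3072 - x^4/96 + x^2/8


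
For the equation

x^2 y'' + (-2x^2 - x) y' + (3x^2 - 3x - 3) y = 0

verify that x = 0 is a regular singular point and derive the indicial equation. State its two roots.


Divide by x^2 to reach normal form y'' + P_1(x) y' + P_2(x) y = 0 with P_1(x) = -2 - 1/x and P_2(x) = 3 - 3/x - 3/x^2.
x = 0 is a singular point because the y'-coefficient -2 - 1/x has a pole at x = 0 and the y-coefficient 3 - 3/x - 3/x^2 has a pole at x = 0.
It is a regular singular point because x P_1(x) = p(x) = -2x - 1 and x^2 P_2(x) = q(x) = 3x^2 - 3x - 3 are polynomials, hence analytic at x = 0.
p(0) = -1,  q(0) = -3.
Indicial equation: r(r-1) + p(0) r + q(0) = 0, i.e. r^2 + (p(0) - 1) r + q(0) = 0, i.e. r^2 - 2 r - 3 = 0.
Discriminant: (-2)^2 - 4(-3) = 16, so r = (2 ± 4)/2.
Solving: r_1 = 3, r_2 = -1.

indicial: r^2 - 2 r - 3 = 0; roots r_1 = 3, r_2 = -1


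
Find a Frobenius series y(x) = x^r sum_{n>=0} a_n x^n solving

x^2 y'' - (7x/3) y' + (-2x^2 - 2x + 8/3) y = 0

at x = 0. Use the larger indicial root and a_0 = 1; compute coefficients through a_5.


Write in Frobenius form y'' + (p(x)/x) y' + (q(x)/x^2) y = 0:
  p(x) = -7/3,  q(x) = -2x^2 - 2x + 8/3.
Indicial equation: r(r-1) + (-7/3) r + (8/3) = 0 -> roots r_1 = 2, r_2 = 4/3.
Take r = r_1 = 2. Let y(x) = x^r sum_{n>=0} a_n x^n with a_0 = 1.
Substitute y = x^r sum a_n x^n and match x^{r+n}. The recurrence is
  D(n) a_n - 2 a_{n-1} - 2 a_{n-2} = 0,  where D(n) = (r+n)(r+n-1) + (-7/3)(r+n) + (8/3).
  a_n = [2 a_{n-1} + 2 a_{n-2}] / D(n).
Since the indicial polynomial factors as (r - r_1)(r - r_2), D(n) = (r_1 + n - r_1)(r_1 + n - r_2) = n(n + 2/3).
Evaluating step by step (a_0 = 1):
  n = 1: D(1) = 1(1 + 2/3) = 5/3; numerator = 2(1) = 2; a_1 = (2)/(5/3) = 6/5
  n = 2: D(2) = 2(2 + 2/3) = 16/3; numerator = 2(6/5) + 2(1) = 22/5; a_2 = (22/5)/(16/3) = 33/40
  n = 3: D(3) = 3(3 + 2/3) = 11; numerator = 2(33/40) + 2(6/5) = 81/20; a_3 = (81/20)/(11) = 81/220
  n = 4: D(4) = 4(4 + 2/3) = 56/3; numerator = 2(81/220) + 2(33/40) = 105/44; a_4 = (105/44)/(56/3) = 45/352
  n = 5: D(5) = 5(5 + 2/3) = 85/3; numerator = 2(45/352) + 2(81/220) = 873/880; a_5 = (873/880)/(85/3) = 2619/74800

r = 2; a_0 = 1; a_1 = 6/5; a_2 = 33/40; a_3 = 81/220; a_4 = 45/352; a_5 = 2619/74800


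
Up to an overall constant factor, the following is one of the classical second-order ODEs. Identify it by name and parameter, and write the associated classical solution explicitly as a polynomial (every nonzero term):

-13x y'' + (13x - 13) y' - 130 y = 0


All three coefficients share the factor -13; dividing through by -13 gives  x y'' + (1 - x) y' + 10 y = 0.
This matches the Laguerre equation x y'' + (1 - x) y' + n y = 0 with n = 10; the polynomial solution is L_10(x).
With y = sum_k a_k x^k, matching x^k gives (k+1)k a_{k+1} + (k+1) a_{k+1} - k a_k + n a_k = 0, i.e. (k+1)^2 a_{k+1} = (k - n) a_k = (k - 10) a_k. The right side vanishes at k = 10, so the series terminates at degree 10.
Standard normalization L_n(0) = 1 gives a_0 = 1. Work upward with a_{k+1} = (k - 10) a_k / (k+1)^2:
  a_1 = (0 - 10)(1) / 1^2 = -10/1 = -10
  a_2 = (1 - 10)(-10) / 2^2 = 90/4 = 45/2
  a_3 = (2 - 10)(45/2) / 3^2 = -180/9 = -20
  a_4 = (3 - 10)(-20) / 4^2 = 140/16 = 35/4
  a_5 = (4 - 10)(35/4) / 5^2 = (-105/2)/25 = -21/10
  a_6 = (5 - 10)(-21/10) / 6^2 = (21/2)/36 = 7/24
  a_7 = (6 - 10)(7/24) / 7^2 = (-7/6)/49 = -1/42
  a_8 = (7 - 10)(-1/42) / 8^2 = (1/14)/64 = 1/896
  a_9 = (8 - 10)(1/896) / 9^2 = (-1/448)/81 = -1/36288
  a_10 = (9 - 10)(-1/36288) / 10^2 = (1/36288)/100 = 1/3628800
Hence L_10(x) = x^10/3628800 - x^9/36288 + x^8/896 - x^7/42 + 7 x^6/24 - 21 x^5/10 + 35 x^4/4 - 20 x^3 + 45 x^2/2 - 10 x + 1.

L_10(x); series = x^10/3628800 - x^9/36288 + x^8/896 - x^7/42 + 7 x^6/24 - 21 x^5/10 + 35 x^4/4 - 20 x^3 + 45 x^2/2 - 10 x + 1


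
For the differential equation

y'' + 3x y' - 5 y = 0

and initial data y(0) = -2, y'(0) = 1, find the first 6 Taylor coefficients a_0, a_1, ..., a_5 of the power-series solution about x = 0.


Ansatz: y(x) = sum_{n>=0} a_n x^n, so y'(x) = sum_{n>=1} n a_n x^(n-1) and y''(x) = sum_{n>=2} n(n-1) a_n x^(n-2).
Substitute into P(x) y'' + Q(x) y' + R(x) y = 0 with P(x) = 1, Q(x) = 3x, R(x) = -5, and match powers of x.
Initial conditions: a_0 = -2, a_1 = 1.
Setting the coefficient of each power of x to zero and solving order by order (substituting the coefficients already found):
  x^0: 2 a_2 - 5 a_0 = 0  ->  2 a_2 = 5 a_0 = -10  ->  a_2 = -5
  x^1: 6 a_3 - 2 a_1 = 0  ->  6 a_3 = 2 a_1 = 2  ->  a_3 = 1/3
  x^2: 12 a_4 + a_2 = 0  ->  12 a_4 = -a_2 = 5  ->  a_4 = 5/12
  x^3: 20 a_5 + 4 a_3 = 0  ->  20 a_5 = -4 a_3 = -4/3  ->  a_5 = -1/15
Truncated series: y(x) = -2 + x - 5 x^2 + (1/3) x^3 + (5/12) x^4 - (1/15) x^5 + O(x^6).

a_0 = -2; a_1 = 1; a_2 = -5; a_3 = 1/3; a_4 = 5/12; a_5 = -1/15


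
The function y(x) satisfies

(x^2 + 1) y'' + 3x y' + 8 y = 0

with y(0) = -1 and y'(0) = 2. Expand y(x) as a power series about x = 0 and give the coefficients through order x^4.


Ansatz: y(x) = sum_{n>=0} a_n x^n, so y'(x) = sum_{n>=1} n a_n x^(n-1) and y''(x) = sum_{n>=2} n(n-1) a_n x^(n-2).
Substitute into P(x) y'' + Q(x) y' + R(x) y = 0 with P(x) = x^2 + 1, Q(x) = 3x, R(x) = 8, and match powers of x.
Initial conditions: a_0 = -1, a_1 = 2.
Setting the coefficient of each power of x to zero and solving order by order (substituting the coefficients already found):
  x^0: 2 a_2 + 8 a_0 = 0  ->  2 a_2 = -8 a_0 = 8  ->  a_2 = 4
  x^1: 6 a_3 + 11 a_1 = 0  ->  6 a_3 = -11 a_1 = -22  ->  a_3 = -11/3
  x^2: 12 a_4 + 16 a_2 = 0  ->  12 a_4 = -16 a_2 = -64  ->  a_4 = -16/3
Truncated series: y(x) = -1 + 2 x + 4 x^2 - (11/3) x^3 - (16/3) x^4 + O(x^5).

a_0 = -1; a_1 = 2; a_2 = 4; a_3 = -11/3; a_4 = -16/3


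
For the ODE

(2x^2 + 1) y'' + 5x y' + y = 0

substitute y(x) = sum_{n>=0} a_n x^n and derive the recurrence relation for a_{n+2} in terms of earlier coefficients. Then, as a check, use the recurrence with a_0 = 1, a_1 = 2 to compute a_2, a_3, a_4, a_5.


Substitute y = sum_n a_n x^n.
(1 + 2 x^2) y'' contributes (n+2)(n+1) a_{n+2} + 2 n(n-1) a_n at x^n.
5 x y'(x) contributes 5 n a_n at x^n.
y(x) contributes 1 a_n at x^n.
Matching x^n: (n+2)(n+1) a_{n+2} + (2 n(n-1) + 5 n + 1) a_n = 0.
Thus a_{n+2} = (-2 n(n-1) - 5 n - 1) / ((n+1)(n+2)) * a_n.

Check with a_0 = 1, a_1 = 2 (apply the recurrence for n = 0, 1, 2, 3): a_0 = 1, a_1 = 2, a_2 = -1/2, a_3 = -2, a_4 = 5/8, a_5 = 14/5.

a_(n+2) = (-2 n(n-1) - 5 n - 1) / ((n+1)(n+2)) * a_n; check: a_0 = 1, a_1 = 2, a_2 = -1/2, a_3 = -2, a_4 = 5/8, a_5 = 14/5


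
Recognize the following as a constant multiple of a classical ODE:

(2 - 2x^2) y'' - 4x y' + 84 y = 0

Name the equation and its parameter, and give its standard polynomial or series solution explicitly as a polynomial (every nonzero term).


All three coefficients share the factor 2; dividing through by 2 gives  (1 - x^2) y'' - 2x y' + 42 y = 0.
This matches the Legendre equation (1 - x^2) y'' - 2x y' + n(n+1) y = 0 (note the -2x y' term) with n(n+1) = 42, so n = 6; the polynomial solution is P_6(x).
With y = sum_k a_k x^k, matching x^k gives (k+2)(k+1) a_{k+2} = [k(k+1) - n(n+1)] a_k = (k - 6)(k + 7) a_k. The right side vanishes at k = 6, so the series with the parity of 6 terminates at degree 6.
Standard normalization (P_n(1) = 1): leading coefficient (2n)!/(2^n (n!)^2) = 479001600/(64*518400) = 231/16, so a_6 = 231/16. Work downward with a_k = (k+1)(k+2) a_{k+2} / ((k - 6)(k + 7)):
  a_4 = (5)(6)(231/16) / ((4 - 6)(4 + 7)) = (3465/8)/(-22) = -315/16
  a_2 = (3)(4)(-315/16) / ((2 - 6)(2 + 7)) = (-945/4)/(-36) = 105/16
  a_0 = (1)(2)(105/16) / ((0 - 6)(0 + 7)) = (105/8)/(-42) = -5/16
Hence P_6(x) = 231 x^6/16 - 315 x^4/16 + 105 x^2/16 - 5/16.

P_6(x); series = 231 x^6/16 - 315 x^4/16 + 105 x^2/16 - 5/16


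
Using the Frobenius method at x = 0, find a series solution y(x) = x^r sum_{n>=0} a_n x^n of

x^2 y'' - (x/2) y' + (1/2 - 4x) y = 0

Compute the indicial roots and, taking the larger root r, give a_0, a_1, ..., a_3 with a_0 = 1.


Write in Frobenius form y'' + (p(x)/x) y' + (q(x)/x^2) y = 0:
  p(x) = -1/2,  q(x) = 1/2 - 4x.
Indicial equation: r(r-1) + (-1/2) r + (1/2) = 0 -> roots r_1 = 1, r_2 = 1/2.
Take r = r_1 = 1. Let y(x) = x^r sum_{n>=0} a_n x^n with a_0 = 1.
Substitute y = x^r sum a_n x^n and match x^{r+n}. The recurrence is
  D(n) a_n - 4 a_{n-1} = 0,  where D(n) = (r+n)(r+n-1) + (-1/2)(r+n) + (1/2).
  a_n = 4 / D(n) * a_{n-1}.
Since the indicial polynomial factors as (r - r_1)(r - r_2), D(n) = (r_1 + n - r_1)(r_1 + n - r_2) = n(n + 1/2).
Evaluating step by step (a_0 = 1):
  n = 1: D(1) = 1(1 + 1/2) = 3/2; numerator = 4(1) = 4; a_1 = (4)/(3/2) = 8/3
  n = 2: D(2) = 2(2 + 1/2) = 5; numerator = 4(8/3) = 32/3; a_2 = (32/3)/(5) = 32/15
  n = 3: D(3) = 3(3 + 1/2) = 21/2; numerator = 4(32/15) = 128/15; a_3 = (128/15)/(21/2) = 256/315

r = 1; a_0 = 1; a_1 = 8/3; a_2 = 32/15; a_3 = 256/315


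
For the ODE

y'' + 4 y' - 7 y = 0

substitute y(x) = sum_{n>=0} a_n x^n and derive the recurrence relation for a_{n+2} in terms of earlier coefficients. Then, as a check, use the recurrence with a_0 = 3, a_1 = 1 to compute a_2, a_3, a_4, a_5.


Substitute y = sum_n a_n x^n.
y''(x) has coefficient (n+2)(n+1) a_{n+2} at x^n;
4 y'(x) has coefficient 4 (n+1) a_{n+1} at x^n;
-7 y(x) has coefficient -7 a_n at x^n.
Matching x^n: (n+2)(n+1) a_{n+2} + 4 (n+1) a_{n+1} - 7 a_n = 0.
Thus a_{n+2} = [-4 (n+1) a_{n+1} + 7 a_n] / ((n+1)(n+2)).

Check with a_0 = 3, a_1 = 1 (apply the recurrence for n = 0, 1, 2, 3): a_0 = 3, a_1 = 1, a_2 = 17/2, a_3 = -61/6, a_4 = 121/8, a_5 = -1879/120.

a_(n+2) = [-4 (n+1) a_(n+1) + 7 a_n] / ((n+1)(n+2)); check: a_0 = 3, a_1 = 1, a_2 = 17/2, a_3 = -61/6, a_4 = 121/8, a_5 = -1879/120


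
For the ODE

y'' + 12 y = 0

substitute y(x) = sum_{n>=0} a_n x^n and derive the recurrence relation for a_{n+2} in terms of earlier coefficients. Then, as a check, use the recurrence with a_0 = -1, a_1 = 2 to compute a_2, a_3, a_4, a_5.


Substitute y = sum_n a_n x^n into y'' + (const) y = 0.
y''(x) = sum_{n>=0} (n+2)(n+1) a_{n+2} x^n.
The ODE becomes sum_n [(n+2)(n+1) a_{n+2} + 12 a_n] x^n = 0.
Setting each coefficient to zero gives the recurrence:
  (n+2)(n+1) a_{n+2} + 12 a_n = 0,
  a_{n+2} = -12 / ((n+1)(n+2)) a_n.

Check with a_0 = -1, a_1 = 2 (apply the recurrence for n = 0, 1, 2, 3): a_0 = -1, a_1 = 2, a_2 = 6, a_3 = -4, a_4 = -6, a_5 = 12/5.

a_{n+2} = -12/((n+1)(n+2)) * a_n; check: a_0 = -1, a_1 = 2, a_2 = 6, a_3 = -4, a_4 = -6, a_5 = 12/5


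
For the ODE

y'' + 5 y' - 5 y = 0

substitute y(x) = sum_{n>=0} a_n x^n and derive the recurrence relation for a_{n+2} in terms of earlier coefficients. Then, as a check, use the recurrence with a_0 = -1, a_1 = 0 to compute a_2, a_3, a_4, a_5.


Substitute y = sum_n a_n x^n.
y''(x) has coefficient (n+2)(n+1) a_{n+2} at x^n;
5 y'(x) has coefficient 5 (n+1) a_{n+1} at x^n;
-5 y(x) has coefficient -5 a_n at x^n.
Matching x^n: (n+2)(n+1) a_{n+2} + 5 (n+1) a_{n+1} - 5 a_n = 0.
Thus a_{n+2} = [-5 (n+1) a_{n+1} + 5 a_n] / ((n+1)(n+2)).

Check with a_0 = -1, a_1 = 0 (apply the recurrence for n = 0, 1, 2, 3): a_0 = -1, a_1 = 0, a_2 = -5/2, a_3 = 25/6, a_4 = -25/4, a_5 = 175/24.

a_(n+2) = [-5 (n+1) a_(n+1) + 5 a_n] / ((n+1)(n+2)); check: a_0 = -1, a_1 = 0, a_2 = -5/2, a_3 = 25/6, a_4 = -25/4, a_5 = 175/24


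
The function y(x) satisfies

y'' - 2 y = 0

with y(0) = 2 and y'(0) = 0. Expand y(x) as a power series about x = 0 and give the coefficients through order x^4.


Ansatz: y(x) = sum_{n>=0} a_n x^n, so y'(x) = sum_{n>=1} n a_n x^(n-1) and y''(x) = sum_{n>=2} n(n-1) a_n x^(n-2).
Substitute into P(x) y'' + Q(x) y' + R(x) y = 0 with P(x) = 1, Q(x) = 0, R(x) = -2, and match powers of x.
Initial conditions: a_0 = 2, a_1 = 0.
Setting the coefficient of each power of x to zero and solving order by order (substituting the coefficients already found):
  x^0: 2 a_2 - 2 a_0 = 0  ->  2 a_2 = 2 a_0 = 4  ->  a_2 = 2
  x^1: 6 a_3 - 2 a_1 = 0  ->  6 a_3 = 2 a_1 = 0  ->  a_3 = 0
  x^2: 12 a_4 - 2 a_2 = 0  ->  12 a_4 = 2 a_2 = 4  ->  a_4 = 1/3
Truncated series: y(x) = 2 + 2 x^2 + (1/3) x^4 + O(x^5).

a_0 = 2; a_1 = 0; a_2 = 2; a_3 = 0; a_4 = 1/3


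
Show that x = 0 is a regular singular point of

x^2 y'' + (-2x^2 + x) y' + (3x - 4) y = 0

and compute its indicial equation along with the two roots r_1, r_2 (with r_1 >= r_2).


Divide by x^2 to reach normal form y'' + P_1(x) y' + P_2(x) y = 0 with P_1(x) = -2 + 1/x and P_2(x) = 3/x - 4/x^2.
x = 0 is a singular point because the y'-coefficient -2 + 1/x has a pole at x = 0 and the y-coefficient 3/x - 4/x^2 has a pole at x = 0.
It is a regular singular point because x P_1(x) = p(x) = 1 - 2x and x^2 P_2(x) = q(x) = 3x - 4 are polynomials, hence analytic at x = 0.
p(0) = 1,  q(0) = -4.
Indicial equation: r(r-1) + p(0) r + q(0) = 0, i.e. r^2 + (p(0) - 1) r + q(0) = 0, i.e. r^2 - 4 = 0.
Discriminant: (0)^2 - 4(-4) = 16, so r = (0 ± 4)/2.
Solving: r_1 = 2, r_2 = -2.

indicial: r^2 - 4 = 0; roots r_1 = 2, r_2 = -2


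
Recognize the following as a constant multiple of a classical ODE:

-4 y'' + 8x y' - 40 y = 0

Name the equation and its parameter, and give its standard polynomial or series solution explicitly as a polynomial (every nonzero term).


All three coefficients share the factor -4; dividing through by -4 gives  y'' - 2x y' + 10 y = 0.
This matches the Hermite equation y'' - 2x y' + 2n y = 0 with 2n = 10, so n = 5; the polynomial solution is H_5(x).
With y = sum_k a_k x^k, matching x^k gives (k+2)(k+1) a_{k+2} = 2(k - n) a_k = 2(k - 5) a_k. The right side vanishes at k = 5, so the series with the parity of 5 terminates at degree 5.
Standard normalization: leading coefficient of H_n is 2^n, so a_5 = 2^5 = 32. Work downward with a_k = (k+1)(k+2) a_{k+2} / (2(k - n)):
  a_3 = (4)(5)(32) / (2(3 - 5)) = 640/(-4) = -160
  a_1 = (2)(3)(-160) / (2(1 - 5)) = -960/(-8) = 120
Hence H_5(x) = 32 x^5 - 160 x^3 + 120 x.

H_5(x); series = 32 x^5 - 160 x^3 + 120 x


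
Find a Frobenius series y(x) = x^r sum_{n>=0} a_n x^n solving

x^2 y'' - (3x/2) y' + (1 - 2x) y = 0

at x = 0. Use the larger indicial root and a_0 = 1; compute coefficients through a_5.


Write in Frobenius form y'' + (p(x)/x) y' + (q(x)/x^2) y = 0:
  p(x) = -3/2,  q(x) = 1 - 2x.
Indicial equation: r(r-1) + (-3/2) r + (1) = 0 -> roots r_1 = 2, r_2 = 1/2.
Take r = r_1 = 2. Let y(x) = x^r sum_{n>=0} a_n x^n with a_0 = 1.
Substitute y = x^r sum a_n x^n and match x^{r+n}. The recurrence is
  D(n) a_n - 2 a_{n-1} = 0,  where D(n) = (r+n)(r+n-1) + (-3/2)(r+n) + (1).
  a_n = 2 / D(n) * a_{n-1}.
Since the indicial polynomial factors as (r - r_1)(r - r_2), D(n) = (r_1 + n - r_1)(r_1 + n - r_2) = n(n + 3/2).
Evaluating step by step (a_0 = 1):
  n = 1: D(1) = 1(1 + 3/2) = 5/2; numerator = 2(1) = 2; a_1 = (2)/(5/2) = 4/5
  n = 2: D(2) = 2(2 + 3/2) = 7; numerator = 2(4/5) = 8/5; a_2 = (8/5)/(7) = 8/35
  n = 3: D(3) = 3(3 + 3/2) = 27/2; numerator = 2(8/35) = 16/35; a_3 = (16/35)/(27/2) = 32/945
  n = 4: D(4) = 4(4 + 3/2) = 22; numerator = 2(32/945) = 64/945; a_4 = (64/945)/(22) = 32/10395
  n = 5: D(5) = 5(5 + 3/2) = 65/2; numerator = 2(32/10395) = 64/10395; a_5 = (64/10395)/(65/2) = 128/675675

r = 2; a_0 = 1; a_1 = 4/5; a_2 = 8/35; a_3 = 32/945; a_4 = 32/10395; a_5 = 128/675675


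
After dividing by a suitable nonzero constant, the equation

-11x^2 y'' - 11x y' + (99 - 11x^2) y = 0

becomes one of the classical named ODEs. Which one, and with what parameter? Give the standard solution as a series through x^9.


All three coefficients share the factor -11; dividing through by -11 gives  x^2 y'' + x y' + (x^2 - 9) y = 0.
This matches the Bessel equation x^2 y'' + x y' + (x^2 - nu^2) y = 0 with nu^2 = 9, so nu = 3; the solution bounded at x = 0 is J_3(x).
Frobenius at x = 0: indicial roots ±nu; for r = nu the recurrence k(k + 2nu) c_k = -c_{k-2} gives the standard series J_nu(x) = sum_{k>=0} (-1)^k / (k! (k+nu)!) (x/2)^(2k+nu). Evaluate the first 4 terms:
  k = 0: (-1)^0 / (0! * 3! * 2^3) x^3 = 1/(1*6*8) x^3 = (1/48) x^3
  k = 1: (-1)^1 / (1! * 4! * 2^5) x^5 = -1/(1*24*32) x^5 = (-1/768) x^5
  k = 2: (-1)^2 / (2! * 5! * 2^7) x^7 = 1/(2*120*128) x^7 = (1/30720) x^7
  k = 3: (-1)^3 / (3! * 6! * 2^9) x^9 = -1/(6*720*512) x^9 = (-1/2211840) x^9
Hence J_3(x) = -x^9/2211840 + x^7/30720 - x^5/768 + x^3/48 + ....

J_3(x); series = -x^9/2211840 + x^7/30720 - x^5/768 + x^3/48


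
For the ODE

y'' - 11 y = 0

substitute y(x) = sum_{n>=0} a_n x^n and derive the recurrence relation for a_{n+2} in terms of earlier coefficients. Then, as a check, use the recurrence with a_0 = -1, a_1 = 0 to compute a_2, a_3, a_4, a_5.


Substitute y = sum_n a_n x^n into y'' + (const) y = 0.
y''(x) = sum_{n>=0} (n+2)(n+1) a_{n+2} x^n.
The ODE becomes sum_n [(n+2)(n+1) a_{n+2} - 11 a_n] x^n = 0.
Setting each coefficient to zero gives the recurrence:
  (n+2)(n+1) a_{n+2} - 11 a_n = 0,
  a_{n+2} = 11 / ((n+1)(n+2)) a_n.

Check with a_0 = -1, a_1 = 0 (apply the recurrence for n = 0, 1, 2, 3): a_0 = -1, a_1 = 0, a_2 = -11/2, a_3 = 0, a_4 = -121/24, a_5 = 0.

a_{n+2} = 11/((n+1)(n+2)) * a_n; check: a_0 = -1, a_1 = 0, a_2 = -11/2, a_3 = 0, a_4 = -121/24, a_5 = 0


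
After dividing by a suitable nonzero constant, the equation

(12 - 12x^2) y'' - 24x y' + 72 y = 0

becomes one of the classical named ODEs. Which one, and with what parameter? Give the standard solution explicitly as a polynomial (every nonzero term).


All three coefficients share the factor 12; dividing through by 12 gives  (1 - x^2) y'' - 2x y' + 6 y = 0.
This matches the Legendre equation (1 - x^2) y'' - 2x y' + n(n+1) y = 0 (note the -2x y' term) with n(n+1) = 6, so n = 2; the polynomial solution is P_2(x).
With y = sum_k a_k x^k, matching x^k gives (k+2)(k+1) a_{k+2} = [k(k+1) - n(n+1)] a_k = (k - 2)(k + 3) a_k. The right side vanishes at k = 2, so the series with the parity of 2 terminates at degree 2.
Standard normalization (P_n(1) = 1): leading coefficient (2n)!/(2^n (n!)^2) = 24/(4*4) = 3/2, so a_2 = 3/2. Work downward with a_k = (k+1)(k+2) a_{k+2} / ((k - 2)(k + 3)):
  a_0 = (1)(2)(3/2) / ((0 - 2)(0 + 3)) = 3/(-6) = -1/2
Hence P_2(x) = 3 x^2/2 - 1/2.

P_2(x); series = 3 x^2/2 - 1/2


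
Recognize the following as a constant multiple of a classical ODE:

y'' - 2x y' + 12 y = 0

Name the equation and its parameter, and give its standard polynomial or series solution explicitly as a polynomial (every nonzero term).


The equation is already in a standard form:  y'' - 2x y' + 12 y = 0.
This matches the Hermite equation y'' - 2x y' + 2n y = 0 with 2n = 12, so n = 6; the polynomial solution is H_6(x).
With y = sum_k a_k x^k, matching x^k gives (k+2)(k+1) a_{k+2} = 2(k - n) a_k = 2(k - 6) a_k. The right side vanishes at k = 6, so the series with the parity of 6 terminates at degree 6.
Standard normalization: leading coefficient of H_n is 2^n, so a_6 = 2^6 = 64. Work downward with a_k = (k+1)(k+2) a_{k+2} / (2(k - n)):
  a_4 = (5)(6)(64) / (2(4 - 6)) = 1920/(-4) = -480
  a_2 = (3)(4)(-480) / (2(2 - 6)) = -5760/(-8) = 720
  a_0 = (1)(2)(720) / (2(0 - 6)) = 1440/(-12) = -120
Hence H_6(x) = 64 x^6 - 480 x^4 + 720 x^2 - 120.

H_6(x); series = 64 x^6 - 480 x^4 + 720 x^2 - 120


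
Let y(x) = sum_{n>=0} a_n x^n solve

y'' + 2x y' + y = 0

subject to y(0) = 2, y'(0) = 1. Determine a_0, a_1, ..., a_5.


Ansatz: y(x) = sum_{n>=0} a_n x^n, so y'(x) = sum_{n>=1} n a_n x^(n-1) and y''(x) = sum_{n>=2} n(n-1) a_n x^(n-2).
Substitute into P(x) y'' + Q(x) y' + R(x) y = 0 with P(x) = 1, Q(x) = 2x, R(x) = 1, and match powers of x.
Initial conditions: a_0 = 2, a_1 = 1.
Setting the coefficient of each power of x to zero and solving order by order (substituting the coefficients already found):
  x^0: 2 a_2 + a_0 = 0  ->  2 a_2 = -a_0 = -2  ->  a_2 = -1
  x^1: 6 a_3 + 3 a_1 = 0  ->  6 a_3 = -3 a_1 = -3  ->  a_3 = -1/2
  x^2: 12 a_4 + 5 a_2 = 0  ->  12 a_4 = -5 a_2 = 5  ->  a_4 = 5/12
  x^3: 20 a_5 + 7 a_3 = 0  ->  20 a_5 = -7 a_3 = 7/2  ->  a_5 = 7/40
Truncated series: y(x) = 2 + x - x^2 - (1/2) x^3 + (5/12) x^4 + (7/40) x^5 + O(x^6).

a_0 = 2; a_1 = 1; a_2 = -1; a_3 = -1/2; a_4 = 5/12; a_5 = 7/40


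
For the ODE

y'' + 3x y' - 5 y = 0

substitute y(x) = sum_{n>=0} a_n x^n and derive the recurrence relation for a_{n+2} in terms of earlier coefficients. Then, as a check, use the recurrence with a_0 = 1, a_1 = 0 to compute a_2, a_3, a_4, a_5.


Substitute y = sum_n a_n x^n.
y''(x) has coefficient (n+2)(n+1) a_{n+2} at x^n;
3 x y'(x) has coefficient 3 n a_n at x^n (shift);
-5 y(x) has coefficient -5 a_n at x^n.
Matching x^n: (n+2)(n+1) a_{n+2} + (3n - 5) a_n = 0.
Thus a_{n+2} = (-3n + 5) / ((n+1)(n+2)) * a_n.

Check with a_0 = 1, a_1 = 0 (apply the recurrence for n = 0, 1, 2, 3): a_0 = 1, a_1 = 0, a_2 = 5/2, a_3 = 0, a_4 = -5/24, a_5 = 0.

a_(n+2) = (-3n + 5) / ((n+1)(n+2)) * a_n; check: a_0 = 1, a_1 = 0, a_2 = 5/2, a_3 = 0, a_4 = -5/24, a_5 = 0


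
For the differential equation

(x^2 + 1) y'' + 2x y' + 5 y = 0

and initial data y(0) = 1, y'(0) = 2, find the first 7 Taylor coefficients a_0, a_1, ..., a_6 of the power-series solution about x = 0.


Ansatz: y(x) = sum_{n>=0} a_n x^n, so y'(x) = sum_{n>=1} n a_n x^(n-1) and y''(x) = sum_{n>=2} n(n-1) a_n x^(n-2).
Substitute into P(x) y'' + Q(x) y' + R(x) y = 0 with P(x) = x^2 + 1, Q(x) = 2x, R(x) = 5, and match powers of x.
Initial conditions: a_0 = 1, a_1 = 2.
Setting the coefficient of each power of x to zero and solving order by order (substituting the coefficients already found):
  x^0: 2 a_2 + 5 a_0 = 0  ->  2 a_2 = -5 a_0 = -5  ->  a_2 = -5/2
  x^1: 6 a_3 + 7 a_1 = 0  ->  6 a_3 = -7 a_1 = -14  ->  a_3 = -7/3
  x^2: 12 a_4 + 11 a_2 = 0  ->  12 a_4 = -11 a_2 = 55/2  ->  a_4 = 55/24
  x^3: 20 a_5 + 17 a_3 = 0  ->  20 a_5 = -17 a_3 = 119/3  ->  a_5 = 119/60
  x^4: 30 a_6 + 25 a_4 = 0  ->  30 a_6 = -25 a_4 = -1375/24  ->  a_6 = -275/144
Truncated series: y(x) = 1 + 2 x - (5/2) x^2 - (7/3) x^3 + (55/24) x^4 + (119/60) x^5 - (275/144) x^6 + O(x^7).

a_0 = 1; a_1 = 2; a_2 = -5/2; a_3 = -7/3; a_4 = 55/24; a_5 = 119/60; a_6 = -275/144


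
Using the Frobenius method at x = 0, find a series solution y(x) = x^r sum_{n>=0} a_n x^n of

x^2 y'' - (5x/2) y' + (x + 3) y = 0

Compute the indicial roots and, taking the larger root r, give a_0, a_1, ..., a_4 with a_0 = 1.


Write in Frobenius form y'' + (p(x)/x) y' + (q(x)/x^2) y = 0:
  p(x) = -5/2,  q(x) = x + 3.
Indicial equation: r(r-1) + (-5/2) r + (3) = 0 -> roots r_1 = 2, r_2 = 3/2.
Take r = r_1 = 2. Let y(x) = x^r sum_{n>=0} a_n x^n with a_0 = 1.
Substitute y = x^r sum a_n x^n and match x^{r+n}. The recurrence is
  D(n) a_n + 1 a_{n-1} = 0,  where D(n) = (r+n)(r+n-1) + (-5/2)(r+n) + (3).
  a_n = -1 / D(n) * a_{n-1}.
Since the indicial polynomial factors as (r - r_1)(r - r_2), D(n) = (r_1 + n - r_1)(r_1 + n - r_2) = n(n + 1/2).
Evaluating step by step (a_0 = 1):
  n = 1: D(1) = 1(1 + 1/2) = 3/2; numerator = -1(1) = -1; a_1 = (-1)/(3/2) = -2/3
  n = 2: D(2) = 2(2 + 1/2) = 5; numerator = -1(-2/3) = 2/3; a_2 = (2/3)/(5) = 2/15
  n = 3: D(3) = 3(3 + 1/2) = 21/2; numerator = -1(2/15) = -2/15; a_3 = (-2/15)/(21/2) = -4/315
  n = 4: D(4) = 4(4 + 1/2) = 18; numerator = -1(-4/315) = 4/315; a_4 = (4/315)/(18) = 2/2835

r = 2; a_0 = 1; a_1 = -2/3; a_2 = 2/15; a_3 = -4/315; a_4 = 2/2835


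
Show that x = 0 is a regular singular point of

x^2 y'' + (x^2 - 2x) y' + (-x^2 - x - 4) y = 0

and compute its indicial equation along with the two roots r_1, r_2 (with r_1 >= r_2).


Divide by x^2 to reach normal form y'' + P_1(x) y' + P_2(x) y = 0 with P_1(x) = 1 - 2/x and P_2(x) = -1 - 1/x - 4/x^2.
x = 0 is a singular point because the y'-coefficient 1 - 2/x has a pole at x = 0 and the y-coefficient -1 - 1/x - 4/x^2 has a pole at x = 0.
It is a regular singular point because x P_1(x) = p(x) = x - 2 and x^2 P_2(x) = q(x) = -x^2 - x - 4 are polynomials, hence analytic at x = 0.
p(0) = -2,  q(0) = -4.
Indicial equation: r(r-1) + p(0) r + q(0) = 0, i.e. r^2 + (p(0) - 1) r + q(0) = 0, i.e. r^2 - 3 r - 4 = 0.
Discriminant: (-3)^2 - 4(-4) = 25, so r = (3 ± 5)/2.
Solving: r_1 = 4, r_2 = -1.

indicial: r^2 - 3 r - 4 = 0; roots r_1 = 4, r_2 = -1


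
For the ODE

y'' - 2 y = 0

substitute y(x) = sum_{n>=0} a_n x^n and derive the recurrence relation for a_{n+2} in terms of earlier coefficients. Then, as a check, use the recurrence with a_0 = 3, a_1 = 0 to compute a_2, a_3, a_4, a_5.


Substitute y = sum_n a_n x^n into y'' + (const) y = 0.
y''(x) = sum_{n>=0} (n+2)(n+1) a_{n+2} x^n.
The ODE becomes sum_n [(n+2)(n+1) a_{n+2} - 2 a_n] x^n = 0.
Setting each coefficient to zero gives the recurrence:
  (n+2)(n+1) a_{n+2} - 2 a_n = 0,
  a_{n+2} = 2 / ((n+1)(n+2)) a_n.

Check with a_0 = 3, a_1 = 0 (apply the recurrence for n = 0, 1, 2, 3): a_0 = 3, a_1 = 0, a_2 = 3, a_3 = 0, a_4 = 1/2, a_5 = 0.

a_{n+2} = 2/((n+1)(n+2)) * a_n; check: a_0 = 3, a_1 = 0, a_2 = 3, a_3 = 0, a_4 = 1/2, a_5 = 0


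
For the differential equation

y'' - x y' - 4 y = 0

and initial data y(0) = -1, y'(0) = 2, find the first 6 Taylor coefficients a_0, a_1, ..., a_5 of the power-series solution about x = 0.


Ansatz: y(x) = sum_{n>=0} a_n x^n, so y'(x) = sum_{n>=1} n a_n x^(n-1) and y''(x) = sum_{n>=2} n(n-1) a_n x^(n-2).
Substitute into P(x) y'' + Q(x) y' + R(x) y = 0 with P(x) = 1, Q(x) = -x, R(x) = -4, and match powers of x.
Initial conditions: a_0 = -1, a_1 = 2.
Setting the coefficient of each power of x to zero and solving order by order (substituting the coefficients already found):
  x^0: 2 a_2 - 4 a_0 = 0  ->  2 a_2 = 4 a_0 = -4  ->  a_2 = -2
  x^1: 6 a_3 - 5 a_1 = 0  ->  6 a_3 = 5 a_1 = 10  ->  a_3 = 5/3
  x^2: 12 a_4 - 6 a_2 = 0  ->  12 a_4 = 6 a_2 = -12  ->  a_4 = -1
  x^3: 20 a_5 - 7 a_3 = 0  ->  20 a_5 = 7 a_3 = 35/3  ->  a_5 = 7/12
Truncated series: y(x) = -1 + 2 x - 2 x^2 + (5/3) x^3 - x^4 + (7/12) x^5 + O(x^6).

a_0 = -1; a_1 = 2; a_2 = -2; a_3 = 5/3; a_4 = -1; a_5 = 7/12


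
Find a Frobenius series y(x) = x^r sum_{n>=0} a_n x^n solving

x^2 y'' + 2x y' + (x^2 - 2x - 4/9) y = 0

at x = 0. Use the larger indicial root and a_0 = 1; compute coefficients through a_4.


Write in Frobenius form y'' + (p(x)/x) y' + (q(x)/x^2) y = 0:
  p(x) = 2,  q(x) = x^2 - 2x - 4/9.
Indicial equation: r(r-1) + (2) r + (-4/9) = 0 -> roots r_1 = 1/3, r_2 = -4/3.
Take r = r_1 = 1/3. Let y(x) = x^r sum_{n>=0} a_n x^n with a_0 = 1.
Substitute y = x^r sum a_n x^n and match x^{r+n}. The recurrence is
  D(n) a_n - 2 a_{n-1} + 1 a_{n-2} = 0,  where D(n) = (r+n)(r+n-1) + (2)(r+n) + (-4/9).
  a_n = [2 a_{n-1} - 1 a_{n-2}] / D(n).
Since the indicial polynomial factors as (r - r_1)(r - r_2), D(n) = (r_1 + n - r_1)(r_1 + n - r_2) = n(n + 5/3).
Evaluating step by step (a_0 = 1):
  n = 1: D(1) = 1(1 + 5/3) = 8/3; numerator = 2(1) = 2; a_1 = (2)/(8/3) = 3/4
  n = 2: D(2) = 2(2 + 5/3) = 22/3; numerator = 2(3/4) - 1(1) = 1/2; a_2 = (1/2)/(22/3) = 3/44
  n = 3: D(3) = 3(3 + 5/3) = 14; numerator = 2(3/44) - 1(3/4) = -27/44; a_3 = (-27/44)/(14) = -27/616
  n = 4: D(4) = 4(4 + 5/3) = 68/3; numerator = 2(-27/616) - 1(3/44) = -12/77; a_4 = (-12/77)/(68/3) = -9/1309

r = 1/3; a_0 = 1; a_1 = 3/4; a_2 = 3/44; a_3 = -27/616; a_4 = -9/1309


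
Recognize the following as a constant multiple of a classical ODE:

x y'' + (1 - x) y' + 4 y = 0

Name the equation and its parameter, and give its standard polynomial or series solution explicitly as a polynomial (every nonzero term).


The equation is already in a standard form:  x y'' + (1 - x) y' + 4 y = 0.
This matches the Laguerre equation x y'' + (1 - x) y' + n y = 0 with n = 4; the polynomial solution is L_4(x).
With y = sum_k a_k x^k, matching x^k gives (k+1)k a_{k+1} + (k+1) a_{k+1} - k a_k + n a_k = 0, i.e. (k+1)^2 a_{k+1} = (k - n) a_k = (k - 4) a_k. The right side vanishes at k = 4, so the series terminates at degree 4.
Standard normalization L_n(0) = 1 gives a_0 = 1. Work upward with a_{k+1} = (k - 4) a_k / (k+1)^2:
  a_1 = (0 - 4)(1) / 1^2 = -4/1 = -4
  a_2 = (1 - 4)(-4) / 2^2 = 12/4 = 3
  a_3 = (2 - 4)(3) / 3^2 = -6/9 = -2/3
  a_4 = (3 - 4)(-2/3) / 4^2 = (2/3)/16 = 1/24
Hence L_4(x) = x^4/24 - 2 x^3/3 + 3 x^2 - 4 x + 1.

L_4(x); series = x^4/24 - 2 x^3/3 + 3 x^2 - 4 x + 1


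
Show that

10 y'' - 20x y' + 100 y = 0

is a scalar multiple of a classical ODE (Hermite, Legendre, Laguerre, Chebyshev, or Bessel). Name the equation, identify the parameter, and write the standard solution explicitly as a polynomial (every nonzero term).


All three coefficients share the factor 10; dividing through by 10 gives  y'' - 2x y' + 10 y = 0.
This matches the Hermite equation y'' - 2x y' + 2n y = 0 with 2n = 10, so n = 5; the polynomial solution is H_5(x).
With y = sum_k a_k x^k, matching x^k gives (k+2)(k+1) a_{k+2} = 2(k - n) a_k = 2(k - 5) a_k. The right side vanishes at k = 5, so the series with the parity of 5 terminates at degree 5.
Standard normalization: leading coefficient of H_n is 2^n, so a_5 = 2^5 = 32. Work downward with a_k = (k+1)(k+2) a_{k+2} / (2(k - n)):
  a_3 = (4)(5)(32) / (2(3 - 5)) = 640/(-4) = -160
  a_1 = (2)(3)(-160) / (2(1 - 5)) = -960/(-8) = 120
Hence H_5(x) = 32 x^5 - 160 x^3 + 120 x.

H_5(x); series = 32 x^5 - 160 x^3 + 120 x


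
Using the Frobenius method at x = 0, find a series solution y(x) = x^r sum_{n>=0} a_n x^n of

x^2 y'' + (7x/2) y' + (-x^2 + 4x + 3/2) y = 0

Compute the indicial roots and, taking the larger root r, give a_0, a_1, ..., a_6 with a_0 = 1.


Write in Frobenius form y'' + (p(x)/x) y' + (q(x)/x^2) y = 0:
  p(x) = 7/2,  q(x) = -x^2 + 4x + 3/2.
Indicial equation: r(r-1) + (7/2) r + (3/2) = 0 -> roots r_1 = -1, r_2 = -3/2.
Take r = r_1 = -1. Let y(x) = x^r sum_{n>=0} a_n x^n with a_0 = 1.
Substitute y = x^r sum a_n x^n and match x^{r+n}. The recurrence is
  D(n) a_n + 4 a_{n-1} - 1 a_{n-2} = 0,  where D(n) = (r+n)(r+n-1) + (7/2)(r+n) + (3/2).
  a_n = [-4 a_{n-1} + 1 a_{n-2}] / D(n).
Since the indicial polynomial factors as (r - r_1)(r - r_2), D(n) = (r_1 + n - r_1)(r_1 + n - r_2) = n(n + 1/2).
Evaluating step by step (a_0 = 1):
  n = 1: D(1) = 1(1 + 1/2) = 3/2; numerator = -4(1) = -4; a_1 = (-4)/(3/2) = -8/3
  n = 2: D(2) = 2(2 + 1/2) = 5; numerator = -4(-8/3) + 1(1) = 35/3; a_2 = (35/3)/(5) = 7/3
  n = 3: D(3) = 3(3 + 1/2) = 21/2; numerator = -4(7/3) + 1(-8/3) = -12; a_3 = (-12)/(21/2) = -8/7
  n = 4: D(4) = 4(4 + 1/2) = 18; numerator = -4(-8/7) + 1(7/3) = 145/21; a_4 = (145/21)/(18) = 145/378
  n = 5: D(5) = 5(5 + 1/2) = 55/2; numerator = -4(145/378) + 1(-8/7) = -506/189; a_5 = (-506/189)/(55/2) = -92/945
  n = 6: D(6) = 6(6 + 1/2) = 39; numerator = -4(-92/945) + 1(145/378) = 487/630; a_6 = (487/630)/(39) = 487/24570

r = -1; a_0 = 1; a_1 = -8/3; a_2 = 7/3; a_3 = -8/7; a_4 = 145/378; a_5 = -92/945; a_6 = 487/24570


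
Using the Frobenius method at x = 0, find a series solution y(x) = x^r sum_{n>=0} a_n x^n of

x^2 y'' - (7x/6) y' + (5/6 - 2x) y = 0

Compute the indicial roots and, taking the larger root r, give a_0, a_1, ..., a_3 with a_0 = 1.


Write in Frobenius form y'' + (p(x)/x) y' + (q(x)/x^2) y = 0:
  p(x) = -7/6,  q(x) = 5/6 - 2x.
Indicial equation: r(r-1) + (-7/6) r + (5/6) = 0 -> roots r_1 = 5/3, r_2 = 1/2.
Take r = r_1 = 5/3. Let y(x) = x^r sum_{n>=0} a_n x^n with a_0 = 1.
Substitute y = x^r sum a_n x^n and match x^{r+n}. The recurrence is
  D(n) a_n - 2 a_{n-1} = 0,  where D(n) = (r+n)(r+n-1) + (-7/6)(r+n) + (5/6).
  a_n = 2 / D(n) * a_{n-1}.
Since the indicial polynomial factors as (r - r_1)(r - r_2), D(n) = (r_1 + n - r_1)(r_1 + n - r_2) = n(n + 7/6).
Evaluating step by step (a_0 = 1):
  n = 1: D(1) = 1(1 + 7/6) = 13/6; numerator = 2(1) = 2; a_1 = (2)/(13/6) = 12/13
  n = 2: D(2) = 2(2 + 7/6) = 19/3; numerator = 2(12/13) = 24/13; a_2 = (24/13)/(19/3) = 72/247
  n = 3: D(3) = 3(3 + 7/6) = 25/2; numerator = 2(72/247) = 144/247; a_3 = (144/247)/(25/2) = 288/6175

r = 5/3; a_0 = 1; a_1 = 12/13; a_2 = 72/247; a_3 = 288/6175


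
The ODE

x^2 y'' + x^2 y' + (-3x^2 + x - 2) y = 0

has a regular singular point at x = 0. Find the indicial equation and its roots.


Divide by x^2 to reach normal form y'' + P_1(x) y' + P_2(x) y = 0 with P_1(x) = 1 and P_2(x) = -3 + 1/x - 2/x^2.
x = 0 is a singular point because the y-coefficient -3 + 1/x - 2/x^2 has a pole at x = 0.
It is a regular singular point because x P_1(x) = p(x) = x and x^2 P_2(x) = q(x) = -3x^2 + x - 2 are polynomials, hence analytic at x = 0.
p(0) = 0,  q(0) = -2.
Indicial equation: r(r-1) + p(0) r + q(0) = 0, i.e. r^2 + (p(0) - 1) r + q(0) = 0, i.e. r^2 - 1 r - 2 = 0.
Discriminant: (-1)^2 - 4(-2) = 9, so r = (1 ± 3)/2.
Solving: r_1 = 2, r_2 = -1.

indicial: r^2 - 1 r - 2 = 0; roots r_1 = 2, r_2 = -1


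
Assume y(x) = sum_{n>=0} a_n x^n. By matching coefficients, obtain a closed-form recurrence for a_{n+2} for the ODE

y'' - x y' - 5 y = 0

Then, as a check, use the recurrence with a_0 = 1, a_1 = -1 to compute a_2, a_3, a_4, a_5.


Substitute y = sum_n a_n x^n.
y''(x) has coefficient (n+2)(n+1) a_{n+2} at x^n;
-x y'(x) has coefficient -n a_n at x^n (shift);
-5 y(x) has coefficient -5 a_n at x^n.
Matching x^n: (n+2)(n+1) a_{n+2} + (-n - 5) a_n = 0.
Thus a_{n+2} = (n + 5) / ((n+1)(n+2)) * a_n.

Check with a_0 = 1, a_1 = -1 (apply the recurrence for n = 0, 1, 2, 3): a_0 = 1, a_1 = -1, a_2 = 5/2, a_3 = -1, a_4 = 35/24, a_5 = -2/5.

a_(n+2) = (n + 5) / ((n+1)(n+2)) * a_n; check: a_0 = 1, a_1 = -1, a_2 = 5/2, a_3 = -1, a_4 = 35/24, a_5 = -2/5


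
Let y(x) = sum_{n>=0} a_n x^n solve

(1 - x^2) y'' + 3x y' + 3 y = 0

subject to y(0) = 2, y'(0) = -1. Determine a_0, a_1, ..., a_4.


Ansatz: y(x) = sum_{n>=0} a_n x^n, so y'(x) = sum_{n>=1} n a_n x^(n-1) and y''(x) = sum_{n>=2} n(n-1) a_n x^(n-2).
Substitute into P(x) y'' + Q(x) y' + R(x) y = 0 with P(x) = 1 - x^2, Q(x) = 3x, R(x) = 3, and match powers of x.
Initial conditions: a_0 = 2, a_1 = -1.
Setting the coefficient of each power of x to zero and solving order by order (substituting the coefficients already found):
  x^0: 2 a_2 + 3 a_0 = 0  ->  2 a_2 = -3 a_0 = -6  ->  a_2 = -3
  x^1: 6 a_3 + 6 a_1 = 0  ->  6 a_3 = -6 a_1 = 6  ->  a_3 = 1
  x^2: 12 a_4 + 7 a_2 = 0  ->  12 a_4 = -7 a_2 = 21  ->  a_4 = 7/4
Truncated series: y(x) = 2 - x - 3 x^2 + x^3 + (7/4) x^4 + O(x^5).

a_0 = 2; a_1 = -1; a_2 = -3; a_3 = 1; a_4 = 7/4
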